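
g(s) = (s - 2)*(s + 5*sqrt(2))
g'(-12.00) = -18.93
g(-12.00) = 69.01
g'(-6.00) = -6.93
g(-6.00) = -8.57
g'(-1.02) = 3.03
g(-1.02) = -18.27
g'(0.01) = 5.09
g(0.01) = -14.09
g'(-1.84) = 1.39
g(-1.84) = -20.09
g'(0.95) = 6.97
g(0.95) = -8.42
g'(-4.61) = -4.15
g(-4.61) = -16.27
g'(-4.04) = -3.01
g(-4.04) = -18.31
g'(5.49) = 16.05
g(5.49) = 43.84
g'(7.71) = 20.49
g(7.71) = 84.40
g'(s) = 2*s - 2 + 5*sqrt(2)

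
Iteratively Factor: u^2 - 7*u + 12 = (u - 3)*(u - 4)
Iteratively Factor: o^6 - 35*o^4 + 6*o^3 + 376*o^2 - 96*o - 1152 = (o - 3)*(o^5 + 3*o^4 - 26*o^3 - 72*o^2 + 160*o + 384) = (o - 3)*(o + 2)*(o^4 + o^3 - 28*o^2 - 16*o + 192) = (o - 3)*(o + 2)*(o + 4)*(o^3 - 3*o^2 - 16*o + 48) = (o - 3)^2*(o + 2)*(o + 4)*(o^2 - 16) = (o - 4)*(o - 3)^2*(o + 2)*(o + 4)*(o + 4)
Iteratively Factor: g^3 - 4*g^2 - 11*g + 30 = (g - 5)*(g^2 + g - 6) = (g - 5)*(g + 3)*(g - 2)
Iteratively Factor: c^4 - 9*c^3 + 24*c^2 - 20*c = (c)*(c^3 - 9*c^2 + 24*c - 20) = c*(c - 2)*(c^2 - 7*c + 10) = c*(c - 2)^2*(c - 5)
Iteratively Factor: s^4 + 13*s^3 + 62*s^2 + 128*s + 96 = (s + 4)*(s^3 + 9*s^2 + 26*s + 24) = (s + 4)^2*(s^2 + 5*s + 6) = (s + 2)*(s + 4)^2*(s + 3)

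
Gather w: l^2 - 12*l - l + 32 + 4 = l^2 - 13*l + 36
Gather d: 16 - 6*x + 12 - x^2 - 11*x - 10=-x^2 - 17*x + 18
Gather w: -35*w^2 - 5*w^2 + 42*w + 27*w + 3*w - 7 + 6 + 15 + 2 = -40*w^2 + 72*w + 16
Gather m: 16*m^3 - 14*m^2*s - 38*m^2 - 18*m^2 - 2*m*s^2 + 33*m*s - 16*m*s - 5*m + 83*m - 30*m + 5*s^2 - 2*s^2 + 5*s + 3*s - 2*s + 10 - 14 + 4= 16*m^3 + m^2*(-14*s - 56) + m*(-2*s^2 + 17*s + 48) + 3*s^2 + 6*s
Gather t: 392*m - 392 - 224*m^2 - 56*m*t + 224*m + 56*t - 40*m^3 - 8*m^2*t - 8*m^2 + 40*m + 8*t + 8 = -40*m^3 - 232*m^2 + 656*m + t*(-8*m^2 - 56*m + 64) - 384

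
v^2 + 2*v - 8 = (v - 2)*(v + 4)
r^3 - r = r*(r - 1)*(r + 1)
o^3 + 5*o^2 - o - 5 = (o - 1)*(o + 1)*(o + 5)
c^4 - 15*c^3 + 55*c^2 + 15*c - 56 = (c - 8)*(c - 7)*(c - 1)*(c + 1)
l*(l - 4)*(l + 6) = l^3 + 2*l^2 - 24*l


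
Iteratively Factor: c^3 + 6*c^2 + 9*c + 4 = (c + 4)*(c^2 + 2*c + 1) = (c + 1)*(c + 4)*(c + 1)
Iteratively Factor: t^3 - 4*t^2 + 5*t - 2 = (t - 2)*(t^2 - 2*t + 1) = (t - 2)*(t - 1)*(t - 1)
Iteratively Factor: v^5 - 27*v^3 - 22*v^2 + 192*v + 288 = (v + 3)*(v^4 - 3*v^3 - 18*v^2 + 32*v + 96) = (v + 2)*(v + 3)*(v^3 - 5*v^2 - 8*v + 48) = (v + 2)*(v + 3)^2*(v^2 - 8*v + 16) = (v - 4)*(v + 2)*(v + 3)^2*(v - 4)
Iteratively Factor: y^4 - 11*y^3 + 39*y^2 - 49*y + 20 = (y - 1)*(y^3 - 10*y^2 + 29*y - 20) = (y - 1)^2*(y^2 - 9*y + 20) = (y - 5)*(y - 1)^2*(y - 4)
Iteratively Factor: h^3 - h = (h)*(h^2 - 1) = h*(h + 1)*(h - 1)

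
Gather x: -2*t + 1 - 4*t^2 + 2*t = 1 - 4*t^2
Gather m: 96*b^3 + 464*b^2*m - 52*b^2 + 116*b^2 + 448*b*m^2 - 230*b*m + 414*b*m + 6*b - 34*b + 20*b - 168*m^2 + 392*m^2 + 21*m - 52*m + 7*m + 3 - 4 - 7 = 96*b^3 + 64*b^2 - 8*b + m^2*(448*b + 224) + m*(464*b^2 + 184*b - 24) - 8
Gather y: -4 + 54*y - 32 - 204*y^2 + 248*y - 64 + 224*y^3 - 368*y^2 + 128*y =224*y^3 - 572*y^2 + 430*y - 100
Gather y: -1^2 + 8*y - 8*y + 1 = 0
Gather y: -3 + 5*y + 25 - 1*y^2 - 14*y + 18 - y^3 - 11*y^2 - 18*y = -y^3 - 12*y^2 - 27*y + 40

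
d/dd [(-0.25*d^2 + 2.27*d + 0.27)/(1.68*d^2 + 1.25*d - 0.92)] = (-4.1261*d^2 - 0.4472*d - 2.4259)/(2.8224*d^4 + 4.2*d^3 - 1.5287*d^2 - 2.3*d + 0.8464)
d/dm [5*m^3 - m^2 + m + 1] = 15*m^2 - 2*m + 1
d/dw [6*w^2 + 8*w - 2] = 12*w + 8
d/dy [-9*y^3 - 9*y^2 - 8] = 9*y*(-3*y - 2)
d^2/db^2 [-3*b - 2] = 0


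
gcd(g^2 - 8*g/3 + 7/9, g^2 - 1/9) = g - 1/3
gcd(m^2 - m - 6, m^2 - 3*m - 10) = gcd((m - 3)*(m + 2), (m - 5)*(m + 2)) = m + 2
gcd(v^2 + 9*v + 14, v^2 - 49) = v + 7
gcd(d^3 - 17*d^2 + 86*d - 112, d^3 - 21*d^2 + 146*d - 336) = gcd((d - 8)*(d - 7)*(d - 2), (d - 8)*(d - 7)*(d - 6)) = d^2 - 15*d + 56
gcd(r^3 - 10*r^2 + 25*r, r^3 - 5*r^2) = r^2 - 5*r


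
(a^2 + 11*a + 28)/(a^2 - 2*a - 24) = (a + 7)/(a - 6)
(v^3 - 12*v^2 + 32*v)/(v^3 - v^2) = (v^2 - 12*v + 32)/(v*(v - 1))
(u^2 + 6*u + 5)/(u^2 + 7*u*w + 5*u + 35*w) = (u + 1)/(u + 7*w)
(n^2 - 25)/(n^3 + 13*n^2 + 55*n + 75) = (n - 5)/(n^2 + 8*n + 15)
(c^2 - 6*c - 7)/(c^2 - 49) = (c + 1)/(c + 7)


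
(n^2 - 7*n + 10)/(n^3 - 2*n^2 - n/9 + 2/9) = 9*(n - 5)/(9*n^2 - 1)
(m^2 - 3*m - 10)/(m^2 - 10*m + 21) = (m^2 - 3*m - 10)/(m^2 - 10*m + 21)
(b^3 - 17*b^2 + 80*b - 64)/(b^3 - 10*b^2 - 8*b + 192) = (b^2 - 9*b + 8)/(b^2 - 2*b - 24)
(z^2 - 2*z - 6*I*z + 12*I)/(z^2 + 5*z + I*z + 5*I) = (z^2 + z*(-2 - 6*I) + 12*I)/(z^2 + z*(5 + I) + 5*I)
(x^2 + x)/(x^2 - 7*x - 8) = x/(x - 8)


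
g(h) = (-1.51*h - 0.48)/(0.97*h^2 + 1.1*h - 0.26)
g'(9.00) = 0.02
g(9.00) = -0.16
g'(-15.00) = 0.01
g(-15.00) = 0.11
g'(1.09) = 0.84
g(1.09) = -1.02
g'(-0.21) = 3.93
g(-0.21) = 0.36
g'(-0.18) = 4.40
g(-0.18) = 0.49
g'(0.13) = 105.36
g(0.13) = 6.72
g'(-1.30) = 850.18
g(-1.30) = -29.25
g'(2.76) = 0.14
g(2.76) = -0.46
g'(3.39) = 0.10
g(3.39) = -0.38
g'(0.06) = 27.05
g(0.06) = 3.00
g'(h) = (-1.94*h - 1.1)*(-1.51*h - 0.48)/(0.97*h^2 + 1.1*h - 0.26)^2 - 1.51/(0.97*h^2 + 1.1*h - 0.26) = (1.4647*h^2 + 0.9312*h + 0.9206)/(0.9409*h^4 + 2.134*h^3 + 0.7056*h^2 - 0.572*h + 0.0676)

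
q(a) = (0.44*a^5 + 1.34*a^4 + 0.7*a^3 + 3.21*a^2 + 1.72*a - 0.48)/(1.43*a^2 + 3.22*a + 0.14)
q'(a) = (-2.86*a - 3.22)*(0.44*a^5 + 1.34*a^4 + 0.7*a^3 + 3.21*a^2 + 1.72*a - 0.48)/(1.43*a^2 + 3.22*a + 0.14)^2 + (2.2*a^4 + 5.36*a^3 + 2.1*a^2 + 6.42*a + 1.72)/(1.43*a^2 + 3.22*a + 0.14)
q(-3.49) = -4.14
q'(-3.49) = 11.94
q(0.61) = 0.81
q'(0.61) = 1.48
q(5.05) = 47.23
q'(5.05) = 26.00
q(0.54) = 0.71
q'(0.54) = 1.50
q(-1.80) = -8.31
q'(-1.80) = 26.60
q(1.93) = 4.30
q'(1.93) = 4.57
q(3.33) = 15.41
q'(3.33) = 11.92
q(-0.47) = 0.56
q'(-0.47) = 2.21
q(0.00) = -3.43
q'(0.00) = 91.14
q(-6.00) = -53.60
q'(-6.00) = 30.50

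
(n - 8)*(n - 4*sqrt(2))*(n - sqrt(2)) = n^3 - 8*n^2 - 5*sqrt(2)*n^2 + 8*n + 40*sqrt(2)*n - 64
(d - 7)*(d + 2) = d^2 - 5*d - 14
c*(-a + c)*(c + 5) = -a*c^2 - 5*a*c + c^3 + 5*c^2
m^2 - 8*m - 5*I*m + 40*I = (m - 8)*(m - 5*I)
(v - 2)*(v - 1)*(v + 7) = v^3 + 4*v^2 - 19*v + 14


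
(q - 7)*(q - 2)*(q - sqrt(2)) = q^3 - 9*q^2 - sqrt(2)*q^2 + 9*sqrt(2)*q + 14*q - 14*sqrt(2)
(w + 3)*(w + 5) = w^2 + 8*w + 15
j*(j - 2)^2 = j^3 - 4*j^2 + 4*j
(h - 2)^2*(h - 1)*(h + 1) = h^4 - 4*h^3 + 3*h^2 + 4*h - 4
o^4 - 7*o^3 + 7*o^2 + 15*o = o*(o - 5)*(o - 3)*(o + 1)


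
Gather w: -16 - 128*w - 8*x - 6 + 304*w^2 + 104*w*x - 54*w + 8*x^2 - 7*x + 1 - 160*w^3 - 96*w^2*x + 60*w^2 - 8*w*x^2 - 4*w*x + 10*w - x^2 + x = -160*w^3 + w^2*(364 - 96*x) + w*(-8*x^2 + 100*x - 172) + 7*x^2 - 14*x - 21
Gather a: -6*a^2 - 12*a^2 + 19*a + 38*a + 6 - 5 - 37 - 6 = -18*a^2 + 57*a - 42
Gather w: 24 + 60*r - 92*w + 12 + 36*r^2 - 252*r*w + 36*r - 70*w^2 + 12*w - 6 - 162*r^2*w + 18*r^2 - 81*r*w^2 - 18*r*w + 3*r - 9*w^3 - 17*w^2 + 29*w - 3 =54*r^2 + 99*r - 9*w^3 + w^2*(-81*r - 87) + w*(-162*r^2 - 270*r - 51) + 27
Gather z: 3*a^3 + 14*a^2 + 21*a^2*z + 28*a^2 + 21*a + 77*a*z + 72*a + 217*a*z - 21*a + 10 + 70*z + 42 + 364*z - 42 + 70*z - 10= 3*a^3 + 42*a^2 + 72*a + z*(21*a^2 + 294*a + 504)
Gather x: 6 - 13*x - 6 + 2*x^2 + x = 2*x^2 - 12*x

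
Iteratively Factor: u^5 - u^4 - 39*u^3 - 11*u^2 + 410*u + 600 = (u + 2)*(u^4 - 3*u^3 - 33*u^2 + 55*u + 300) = (u + 2)*(u + 4)*(u^3 - 7*u^2 - 5*u + 75) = (u - 5)*(u + 2)*(u + 4)*(u^2 - 2*u - 15) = (u - 5)^2*(u + 2)*(u + 4)*(u + 3)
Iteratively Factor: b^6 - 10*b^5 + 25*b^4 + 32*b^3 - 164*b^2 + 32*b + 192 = (b - 4)*(b^5 - 6*b^4 + b^3 + 36*b^2 - 20*b - 48) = (b - 4)*(b - 3)*(b^4 - 3*b^3 - 8*b^2 + 12*b + 16) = (b - 4)*(b - 3)*(b + 2)*(b^3 - 5*b^2 + 2*b + 8) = (b - 4)^2*(b - 3)*(b + 2)*(b^2 - b - 2) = (b - 4)^2*(b - 3)*(b - 2)*(b + 2)*(b + 1)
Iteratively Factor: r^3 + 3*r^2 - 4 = (r + 2)*(r^2 + r - 2) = (r - 1)*(r + 2)*(r + 2)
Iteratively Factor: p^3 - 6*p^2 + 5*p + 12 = (p - 4)*(p^2 - 2*p - 3) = (p - 4)*(p + 1)*(p - 3)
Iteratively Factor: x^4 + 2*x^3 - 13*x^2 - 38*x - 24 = (x + 2)*(x^3 - 13*x - 12) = (x - 4)*(x + 2)*(x^2 + 4*x + 3) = (x - 4)*(x + 2)*(x + 3)*(x + 1)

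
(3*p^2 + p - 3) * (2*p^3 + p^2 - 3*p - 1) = 6*p^5 + 5*p^4 - 14*p^3 - 9*p^2 + 8*p + 3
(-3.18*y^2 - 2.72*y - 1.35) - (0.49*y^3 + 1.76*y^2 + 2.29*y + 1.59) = -0.49*y^3 - 4.94*y^2 - 5.01*y - 2.94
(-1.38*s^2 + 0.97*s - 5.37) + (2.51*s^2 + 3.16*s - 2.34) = 1.13*s^2 + 4.13*s - 7.71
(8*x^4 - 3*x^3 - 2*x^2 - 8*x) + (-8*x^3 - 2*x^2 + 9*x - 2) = 8*x^4 - 11*x^3 - 4*x^2 + x - 2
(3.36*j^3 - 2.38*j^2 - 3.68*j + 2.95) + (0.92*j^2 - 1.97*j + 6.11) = 3.36*j^3 - 1.46*j^2 - 5.65*j + 9.06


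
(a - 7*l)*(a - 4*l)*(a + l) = a^3 - 10*a^2*l + 17*a*l^2 + 28*l^3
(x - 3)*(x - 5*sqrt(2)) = x^2 - 5*sqrt(2)*x - 3*x + 15*sqrt(2)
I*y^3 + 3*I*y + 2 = (y - I)*(y + 2*I)*(I*y + 1)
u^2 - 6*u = u*(u - 6)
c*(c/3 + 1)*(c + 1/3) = c^3/3 + 10*c^2/9 + c/3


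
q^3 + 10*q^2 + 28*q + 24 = (q + 2)^2*(q + 6)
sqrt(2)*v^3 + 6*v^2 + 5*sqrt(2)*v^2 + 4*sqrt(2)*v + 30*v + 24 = (v + 4)*(v + 3*sqrt(2))*(sqrt(2)*v + sqrt(2))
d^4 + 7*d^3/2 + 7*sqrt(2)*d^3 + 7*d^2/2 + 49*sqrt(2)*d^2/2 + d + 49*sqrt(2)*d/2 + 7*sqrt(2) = (d + 2)*(d + 7*sqrt(2))*(sqrt(2)*d/2 + sqrt(2)/2)*(sqrt(2)*d + sqrt(2)/2)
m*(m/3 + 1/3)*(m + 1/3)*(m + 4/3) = m^4/3 + 8*m^3/9 + 19*m^2/27 + 4*m/27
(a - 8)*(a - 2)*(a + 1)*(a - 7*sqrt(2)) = a^4 - 7*sqrt(2)*a^3 - 9*a^3 + 6*a^2 + 63*sqrt(2)*a^2 - 42*sqrt(2)*a + 16*a - 112*sqrt(2)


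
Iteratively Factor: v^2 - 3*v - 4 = (v + 1)*(v - 4)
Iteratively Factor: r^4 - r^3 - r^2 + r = (r)*(r^3 - r^2 - r + 1) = r*(r - 1)*(r^2 - 1) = r*(r - 1)*(r + 1)*(r - 1)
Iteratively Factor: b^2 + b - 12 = (b - 3)*(b + 4)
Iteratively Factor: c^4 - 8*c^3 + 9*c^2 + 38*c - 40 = (c - 5)*(c^3 - 3*c^2 - 6*c + 8) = (c - 5)*(c + 2)*(c^2 - 5*c + 4) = (c - 5)*(c - 1)*(c + 2)*(c - 4)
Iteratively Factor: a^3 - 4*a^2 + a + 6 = (a - 3)*(a^2 - a - 2) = (a - 3)*(a - 2)*(a + 1)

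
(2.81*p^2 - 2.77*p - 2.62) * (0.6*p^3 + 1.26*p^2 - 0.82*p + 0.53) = 1.686*p^5 + 1.8786*p^4 - 7.3664*p^3 + 0.4595*p^2 + 0.6803*p - 1.3886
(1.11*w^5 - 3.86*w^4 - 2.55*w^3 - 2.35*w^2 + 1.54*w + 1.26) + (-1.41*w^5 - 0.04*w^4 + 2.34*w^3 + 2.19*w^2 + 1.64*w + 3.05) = -0.3*w^5 - 3.9*w^4 - 0.21*w^3 - 0.16*w^2 + 3.18*w + 4.31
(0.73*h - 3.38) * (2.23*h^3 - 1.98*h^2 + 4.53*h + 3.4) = 1.6279*h^4 - 8.9828*h^3 + 9.9993*h^2 - 12.8294*h - 11.492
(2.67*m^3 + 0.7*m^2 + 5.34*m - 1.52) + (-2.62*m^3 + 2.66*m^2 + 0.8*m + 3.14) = 0.0499999999999998*m^3 + 3.36*m^2 + 6.14*m + 1.62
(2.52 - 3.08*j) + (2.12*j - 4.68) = -0.96*j - 2.16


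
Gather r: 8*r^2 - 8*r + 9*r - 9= 8*r^2 + r - 9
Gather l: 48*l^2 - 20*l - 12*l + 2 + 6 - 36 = 48*l^2 - 32*l - 28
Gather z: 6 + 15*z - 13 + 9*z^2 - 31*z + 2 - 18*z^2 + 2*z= -9*z^2 - 14*z - 5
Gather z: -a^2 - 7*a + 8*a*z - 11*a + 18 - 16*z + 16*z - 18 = -a^2 + 8*a*z - 18*a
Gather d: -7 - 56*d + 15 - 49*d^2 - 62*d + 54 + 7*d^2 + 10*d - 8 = -42*d^2 - 108*d + 54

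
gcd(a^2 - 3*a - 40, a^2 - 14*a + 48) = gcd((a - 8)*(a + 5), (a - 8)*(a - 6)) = a - 8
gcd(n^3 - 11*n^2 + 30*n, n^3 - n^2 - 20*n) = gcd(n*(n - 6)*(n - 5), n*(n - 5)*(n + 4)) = n^2 - 5*n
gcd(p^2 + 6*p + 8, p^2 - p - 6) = p + 2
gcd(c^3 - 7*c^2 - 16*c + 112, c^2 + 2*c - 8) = c + 4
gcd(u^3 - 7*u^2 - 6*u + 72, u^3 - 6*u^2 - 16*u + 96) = u^2 - 10*u + 24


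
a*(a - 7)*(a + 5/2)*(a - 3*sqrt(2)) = a^4 - 9*a^3/2 - 3*sqrt(2)*a^3 - 35*a^2/2 + 27*sqrt(2)*a^2/2 + 105*sqrt(2)*a/2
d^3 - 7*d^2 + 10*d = d*(d - 5)*(d - 2)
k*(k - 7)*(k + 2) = k^3 - 5*k^2 - 14*k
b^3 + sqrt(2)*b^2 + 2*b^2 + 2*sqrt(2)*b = b*(b + 2)*(b + sqrt(2))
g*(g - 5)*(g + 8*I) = g^3 - 5*g^2 + 8*I*g^2 - 40*I*g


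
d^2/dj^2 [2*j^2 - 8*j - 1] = 4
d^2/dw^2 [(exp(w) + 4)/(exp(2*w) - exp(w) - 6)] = (exp(4*w) + 17*exp(3*w) + 24*exp(2*w) + 94*exp(w) + 12)*exp(w)/(exp(6*w) - 3*exp(5*w) - 15*exp(4*w) + 35*exp(3*w) + 90*exp(2*w) - 108*exp(w) - 216)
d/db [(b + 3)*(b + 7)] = 2*b + 10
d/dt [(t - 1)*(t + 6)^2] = (t + 6)*(3*t + 4)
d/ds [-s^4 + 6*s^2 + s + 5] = -4*s^3 + 12*s + 1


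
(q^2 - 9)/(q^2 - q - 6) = (q + 3)/(q + 2)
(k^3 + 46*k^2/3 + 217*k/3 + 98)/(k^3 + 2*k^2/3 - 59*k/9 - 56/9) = 3*(k^2 + 13*k + 42)/(3*k^2 - 5*k - 8)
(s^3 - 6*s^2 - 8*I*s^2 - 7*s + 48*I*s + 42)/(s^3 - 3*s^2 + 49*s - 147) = (s^2 - s*(6 + I) + 6*I)/(s^2 + s*(-3 + 7*I) - 21*I)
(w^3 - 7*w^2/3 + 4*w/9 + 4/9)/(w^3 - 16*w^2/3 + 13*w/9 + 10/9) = (w - 2)/(w - 5)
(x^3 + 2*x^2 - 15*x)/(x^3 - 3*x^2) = (x + 5)/x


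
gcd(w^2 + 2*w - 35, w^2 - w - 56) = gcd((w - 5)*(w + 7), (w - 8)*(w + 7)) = w + 7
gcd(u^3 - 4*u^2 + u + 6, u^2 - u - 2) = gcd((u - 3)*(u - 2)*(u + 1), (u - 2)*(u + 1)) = u^2 - u - 2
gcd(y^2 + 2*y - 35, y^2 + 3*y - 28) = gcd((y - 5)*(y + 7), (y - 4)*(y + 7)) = y + 7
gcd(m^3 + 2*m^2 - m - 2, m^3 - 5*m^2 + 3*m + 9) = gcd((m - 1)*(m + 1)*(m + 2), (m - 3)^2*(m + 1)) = m + 1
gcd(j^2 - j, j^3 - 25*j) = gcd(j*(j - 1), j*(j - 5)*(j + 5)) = j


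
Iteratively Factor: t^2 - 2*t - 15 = (t - 5)*(t + 3)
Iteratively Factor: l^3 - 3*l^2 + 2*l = (l - 2)*(l^2 - l) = (l - 2)*(l - 1)*(l)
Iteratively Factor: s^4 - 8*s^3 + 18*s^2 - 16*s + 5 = (s - 1)*(s^3 - 7*s^2 + 11*s - 5) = (s - 1)^2*(s^2 - 6*s + 5) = (s - 1)^3*(s - 5)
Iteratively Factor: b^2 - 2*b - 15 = (b + 3)*(b - 5)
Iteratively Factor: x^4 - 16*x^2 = (x)*(x^3 - 16*x) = x*(x - 4)*(x^2 + 4*x) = x*(x - 4)*(x + 4)*(x)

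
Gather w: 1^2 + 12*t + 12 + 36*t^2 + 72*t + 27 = 36*t^2 + 84*t + 40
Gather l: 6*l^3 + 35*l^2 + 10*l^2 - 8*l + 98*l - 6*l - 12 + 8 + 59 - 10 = 6*l^3 + 45*l^2 + 84*l + 45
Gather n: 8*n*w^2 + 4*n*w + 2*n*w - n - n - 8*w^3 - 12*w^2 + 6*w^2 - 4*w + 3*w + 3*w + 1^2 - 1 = n*(8*w^2 + 6*w - 2) - 8*w^3 - 6*w^2 + 2*w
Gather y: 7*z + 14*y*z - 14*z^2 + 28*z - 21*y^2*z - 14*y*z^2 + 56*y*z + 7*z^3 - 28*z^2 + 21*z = -21*y^2*z + y*(-14*z^2 + 70*z) + 7*z^3 - 42*z^2 + 56*z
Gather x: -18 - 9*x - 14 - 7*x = -16*x - 32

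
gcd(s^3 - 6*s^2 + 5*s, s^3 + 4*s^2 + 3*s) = s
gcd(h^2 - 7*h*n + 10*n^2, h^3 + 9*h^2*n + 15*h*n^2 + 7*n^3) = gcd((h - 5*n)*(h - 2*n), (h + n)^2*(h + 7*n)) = 1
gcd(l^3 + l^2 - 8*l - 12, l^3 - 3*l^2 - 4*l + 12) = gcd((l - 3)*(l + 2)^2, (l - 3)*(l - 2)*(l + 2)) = l^2 - l - 6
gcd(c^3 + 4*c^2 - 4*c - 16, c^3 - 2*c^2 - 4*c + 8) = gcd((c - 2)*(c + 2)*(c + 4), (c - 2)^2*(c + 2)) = c^2 - 4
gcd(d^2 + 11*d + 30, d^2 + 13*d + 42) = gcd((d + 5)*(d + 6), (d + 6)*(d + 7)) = d + 6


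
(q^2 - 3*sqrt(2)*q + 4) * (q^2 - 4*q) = q^4 - 3*sqrt(2)*q^3 - 4*q^3 + 4*q^2 + 12*sqrt(2)*q^2 - 16*q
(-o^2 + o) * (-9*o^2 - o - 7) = 9*o^4 - 8*o^3 + 6*o^2 - 7*o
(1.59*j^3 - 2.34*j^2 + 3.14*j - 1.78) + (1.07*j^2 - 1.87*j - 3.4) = 1.59*j^3 - 1.27*j^2 + 1.27*j - 5.18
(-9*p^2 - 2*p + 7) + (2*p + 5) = 12 - 9*p^2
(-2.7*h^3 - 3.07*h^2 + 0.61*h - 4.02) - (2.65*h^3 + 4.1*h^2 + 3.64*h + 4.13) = -5.35*h^3 - 7.17*h^2 - 3.03*h - 8.15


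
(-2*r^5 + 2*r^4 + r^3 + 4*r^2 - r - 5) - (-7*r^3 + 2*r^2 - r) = -2*r^5 + 2*r^4 + 8*r^3 + 2*r^2 - 5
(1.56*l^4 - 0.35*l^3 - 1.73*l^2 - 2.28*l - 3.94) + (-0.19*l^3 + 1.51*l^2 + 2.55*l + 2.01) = 1.56*l^4 - 0.54*l^3 - 0.22*l^2 + 0.27*l - 1.93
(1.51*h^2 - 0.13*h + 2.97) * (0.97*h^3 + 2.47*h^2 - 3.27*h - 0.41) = 1.4647*h^5 + 3.6036*h^4 - 2.3779*h^3 + 7.1419*h^2 - 9.6586*h - 1.2177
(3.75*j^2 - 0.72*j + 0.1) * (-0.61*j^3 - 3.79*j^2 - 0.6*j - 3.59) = -2.2875*j^5 - 13.7733*j^4 + 0.4178*j^3 - 13.4095*j^2 + 2.5248*j - 0.359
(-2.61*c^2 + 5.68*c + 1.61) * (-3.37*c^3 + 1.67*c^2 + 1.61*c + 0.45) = 8.7957*c^5 - 23.5003*c^4 - 0.142200000000001*c^3 + 10.659*c^2 + 5.1481*c + 0.7245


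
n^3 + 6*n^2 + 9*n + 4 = (n + 1)^2*(n + 4)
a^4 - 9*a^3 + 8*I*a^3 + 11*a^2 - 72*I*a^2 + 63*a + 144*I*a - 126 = (a - 6)*(a - 3)*(a + I)*(a + 7*I)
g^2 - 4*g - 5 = (g - 5)*(g + 1)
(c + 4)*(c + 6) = c^2 + 10*c + 24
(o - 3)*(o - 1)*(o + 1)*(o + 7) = o^4 + 4*o^3 - 22*o^2 - 4*o + 21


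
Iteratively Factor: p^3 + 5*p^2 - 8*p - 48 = (p + 4)*(p^2 + p - 12) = (p + 4)^2*(p - 3)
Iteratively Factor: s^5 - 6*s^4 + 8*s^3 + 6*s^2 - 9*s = (s - 3)*(s^4 - 3*s^3 - s^2 + 3*s) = (s - 3)^2*(s^3 - s) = (s - 3)^2*(s + 1)*(s^2 - s) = (s - 3)^2*(s - 1)*(s + 1)*(s)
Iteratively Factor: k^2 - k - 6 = (k - 3)*(k + 2)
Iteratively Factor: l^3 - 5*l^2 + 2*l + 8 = (l - 2)*(l^2 - 3*l - 4) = (l - 2)*(l + 1)*(l - 4)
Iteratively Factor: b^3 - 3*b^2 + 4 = (b - 2)*(b^2 - b - 2) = (b - 2)*(b + 1)*(b - 2)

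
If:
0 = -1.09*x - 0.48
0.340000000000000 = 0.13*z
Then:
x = -0.44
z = 2.62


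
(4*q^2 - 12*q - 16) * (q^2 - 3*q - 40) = 4*q^4 - 24*q^3 - 140*q^2 + 528*q + 640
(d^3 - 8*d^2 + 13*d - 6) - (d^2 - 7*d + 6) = d^3 - 9*d^2 + 20*d - 12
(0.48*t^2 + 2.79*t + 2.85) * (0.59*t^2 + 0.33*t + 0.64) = 0.2832*t^4 + 1.8045*t^3 + 2.9094*t^2 + 2.7261*t + 1.824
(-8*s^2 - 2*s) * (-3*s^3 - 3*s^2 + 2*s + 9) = 24*s^5 + 30*s^4 - 10*s^3 - 76*s^2 - 18*s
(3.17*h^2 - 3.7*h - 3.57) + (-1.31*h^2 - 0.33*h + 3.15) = 1.86*h^2 - 4.03*h - 0.42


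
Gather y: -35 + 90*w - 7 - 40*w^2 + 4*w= -40*w^2 + 94*w - 42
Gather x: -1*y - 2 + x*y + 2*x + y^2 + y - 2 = x*(y + 2) + y^2 - 4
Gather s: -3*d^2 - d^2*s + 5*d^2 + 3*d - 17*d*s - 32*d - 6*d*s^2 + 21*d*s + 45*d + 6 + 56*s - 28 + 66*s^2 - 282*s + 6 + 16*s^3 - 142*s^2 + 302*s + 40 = 2*d^2 + 16*d + 16*s^3 + s^2*(-6*d - 76) + s*(-d^2 + 4*d + 76) + 24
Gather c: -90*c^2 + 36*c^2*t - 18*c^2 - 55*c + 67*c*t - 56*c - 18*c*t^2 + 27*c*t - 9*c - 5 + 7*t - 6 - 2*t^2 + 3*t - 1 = c^2*(36*t - 108) + c*(-18*t^2 + 94*t - 120) - 2*t^2 + 10*t - 12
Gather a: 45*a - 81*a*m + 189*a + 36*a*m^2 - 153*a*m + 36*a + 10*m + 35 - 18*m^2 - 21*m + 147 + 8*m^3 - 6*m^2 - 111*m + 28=a*(36*m^2 - 234*m + 270) + 8*m^3 - 24*m^2 - 122*m + 210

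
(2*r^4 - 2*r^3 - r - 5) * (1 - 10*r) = -20*r^5 + 22*r^4 - 2*r^3 + 10*r^2 + 49*r - 5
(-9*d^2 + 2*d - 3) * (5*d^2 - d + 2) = -45*d^4 + 19*d^3 - 35*d^2 + 7*d - 6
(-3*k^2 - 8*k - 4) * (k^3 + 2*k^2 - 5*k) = -3*k^5 - 14*k^4 - 5*k^3 + 32*k^2 + 20*k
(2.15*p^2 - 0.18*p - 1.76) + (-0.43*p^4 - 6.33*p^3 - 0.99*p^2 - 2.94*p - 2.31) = -0.43*p^4 - 6.33*p^3 + 1.16*p^2 - 3.12*p - 4.07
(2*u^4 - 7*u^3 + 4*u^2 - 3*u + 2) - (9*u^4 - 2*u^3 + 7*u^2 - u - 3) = -7*u^4 - 5*u^3 - 3*u^2 - 2*u + 5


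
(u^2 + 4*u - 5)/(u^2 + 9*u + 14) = (u^2 + 4*u - 5)/(u^2 + 9*u + 14)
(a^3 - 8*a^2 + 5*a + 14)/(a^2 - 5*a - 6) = (a^2 - 9*a + 14)/(a - 6)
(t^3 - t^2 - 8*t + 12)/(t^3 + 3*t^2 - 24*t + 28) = (t + 3)/(t + 7)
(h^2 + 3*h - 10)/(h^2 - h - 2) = (h + 5)/(h + 1)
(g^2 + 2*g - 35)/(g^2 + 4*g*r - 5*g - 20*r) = (g + 7)/(g + 4*r)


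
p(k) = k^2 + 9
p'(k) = 2*k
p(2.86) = 17.18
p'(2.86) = 5.72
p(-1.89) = 12.57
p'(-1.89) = -3.78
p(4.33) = 27.75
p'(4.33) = 8.66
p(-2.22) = 13.93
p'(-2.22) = -4.44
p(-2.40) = 14.76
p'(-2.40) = -4.80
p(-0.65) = 9.42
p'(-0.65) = -1.30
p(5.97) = 44.64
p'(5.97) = 11.94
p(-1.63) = 11.66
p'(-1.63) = -3.26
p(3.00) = 18.00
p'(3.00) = 6.00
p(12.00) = 153.00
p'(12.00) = 24.00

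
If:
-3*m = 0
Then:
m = 0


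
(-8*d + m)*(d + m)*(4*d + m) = -32*d^3 - 36*d^2*m - 3*d*m^2 + m^3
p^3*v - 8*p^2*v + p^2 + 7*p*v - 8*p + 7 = (p - 7)*(p - 1)*(p*v + 1)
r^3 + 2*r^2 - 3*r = r*(r - 1)*(r + 3)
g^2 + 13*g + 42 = (g + 6)*(g + 7)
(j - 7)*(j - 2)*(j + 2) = j^3 - 7*j^2 - 4*j + 28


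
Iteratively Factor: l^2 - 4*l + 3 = (l - 3)*(l - 1)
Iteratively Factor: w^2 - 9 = (w + 3)*(w - 3)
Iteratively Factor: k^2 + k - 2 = (k + 2)*(k - 1)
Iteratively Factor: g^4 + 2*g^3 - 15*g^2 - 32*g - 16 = (g + 1)*(g^3 + g^2 - 16*g - 16) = (g + 1)^2*(g^2 - 16) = (g - 4)*(g + 1)^2*(g + 4)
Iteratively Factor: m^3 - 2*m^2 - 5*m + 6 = (m + 2)*(m^2 - 4*m + 3) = (m - 3)*(m + 2)*(m - 1)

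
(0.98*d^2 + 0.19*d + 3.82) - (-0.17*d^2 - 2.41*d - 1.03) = 1.15*d^2 + 2.6*d + 4.85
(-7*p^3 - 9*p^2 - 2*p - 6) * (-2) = 14*p^3 + 18*p^2 + 4*p + 12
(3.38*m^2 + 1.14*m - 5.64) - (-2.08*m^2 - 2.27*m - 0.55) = 5.46*m^2 + 3.41*m - 5.09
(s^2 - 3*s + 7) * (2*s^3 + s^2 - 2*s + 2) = 2*s^5 - 5*s^4 + 9*s^3 + 15*s^2 - 20*s + 14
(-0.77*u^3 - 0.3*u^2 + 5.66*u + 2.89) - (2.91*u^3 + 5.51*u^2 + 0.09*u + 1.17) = -3.68*u^3 - 5.81*u^2 + 5.57*u + 1.72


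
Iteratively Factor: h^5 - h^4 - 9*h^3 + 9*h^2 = (h)*(h^4 - h^3 - 9*h^2 + 9*h) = h*(h - 1)*(h^3 - 9*h) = h^2*(h - 1)*(h^2 - 9) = h^2*(h - 1)*(h + 3)*(h - 3)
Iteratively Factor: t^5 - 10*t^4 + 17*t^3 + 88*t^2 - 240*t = (t)*(t^4 - 10*t^3 + 17*t^2 + 88*t - 240) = t*(t - 4)*(t^3 - 6*t^2 - 7*t + 60) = t*(t - 4)*(t + 3)*(t^2 - 9*t + 20) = t*(t - 4)^2*(t + 3)*(t - 5)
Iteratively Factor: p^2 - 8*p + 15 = (p - 3)*(p - 5)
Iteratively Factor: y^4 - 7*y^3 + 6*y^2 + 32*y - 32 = (y + 2)*(y^3 - 9*y^2 + 24*y - 16) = (y - 4)*(y + 2)*(y^2 - 5*y + 4) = (y - 4)^2*(y + 2)*(y - 1)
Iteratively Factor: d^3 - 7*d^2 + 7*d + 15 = (d - 3)*(d^2 - 4*d - 5) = (d - 5)*(d - 3)*(d + 1)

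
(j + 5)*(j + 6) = j^2 + 11*j + 30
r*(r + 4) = r^2 + 4*r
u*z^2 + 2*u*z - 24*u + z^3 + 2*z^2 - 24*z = (u + z)*(z - 4)*(z + 6)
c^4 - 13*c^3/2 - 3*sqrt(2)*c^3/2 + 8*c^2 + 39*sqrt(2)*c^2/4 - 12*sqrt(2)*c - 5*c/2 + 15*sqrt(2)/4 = (c - 5)*(c - 1)*(c - 1/2)*(c - 3*sqrt(2)/2)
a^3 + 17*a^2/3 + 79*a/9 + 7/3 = (a + 1/3)*(a + 7/3)*(a + 3)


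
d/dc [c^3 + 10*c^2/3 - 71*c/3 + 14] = 3*c^2 + 20*c/3 - 71/3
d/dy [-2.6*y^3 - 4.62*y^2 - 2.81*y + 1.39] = -7.8*y^2 - 9.24*y - 2.81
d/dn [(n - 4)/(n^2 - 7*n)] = (-n^2 + 8*n - 28)/(n^2*(n^2 - 14*n + 49))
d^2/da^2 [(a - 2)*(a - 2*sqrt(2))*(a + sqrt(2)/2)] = 6*a - 3*sqrt(2) - 4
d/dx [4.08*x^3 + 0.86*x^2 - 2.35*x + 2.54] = 12.24*x^2 + 1.72*x - 2.35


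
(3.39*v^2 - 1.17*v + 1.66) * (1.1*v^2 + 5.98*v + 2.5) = 3.729*v^4 + 18.9852*v^3 + 3.3044*v^2 + 7.0018*v + 4.15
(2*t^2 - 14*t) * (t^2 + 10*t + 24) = 2*t^4 + 6*t^3 - 92*t^2 - 336*t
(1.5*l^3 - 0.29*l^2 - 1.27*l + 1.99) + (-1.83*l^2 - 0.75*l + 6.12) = 1.5*l^3 - 2.12*l^2 - 2.02*l + 8.11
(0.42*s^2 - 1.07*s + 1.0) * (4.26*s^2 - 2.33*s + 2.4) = 1.7892*s^4 - 5.5368*s^3 + 7.7611*s^2 - 4.898*s + 2.4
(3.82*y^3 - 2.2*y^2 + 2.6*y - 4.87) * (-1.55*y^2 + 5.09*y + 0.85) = -5.921*y^5 + 22.8538*y^4 - 11.981*y^3 + 18.9125*y^2 - 22.5783*y - 4.1395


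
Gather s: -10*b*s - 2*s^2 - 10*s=-2*s^2 + s*(-10*b - 10)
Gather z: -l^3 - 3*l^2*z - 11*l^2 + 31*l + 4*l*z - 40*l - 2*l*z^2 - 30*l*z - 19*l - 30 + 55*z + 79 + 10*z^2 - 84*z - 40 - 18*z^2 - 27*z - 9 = -l^3 - 11*l^2 - 28*l + z^2*(-2*l - 8) + z*(-3*l^2 - 26*l - 56)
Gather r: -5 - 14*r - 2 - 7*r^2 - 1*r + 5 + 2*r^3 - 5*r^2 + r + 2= 2*r^3 - 12*r^2 - 14*r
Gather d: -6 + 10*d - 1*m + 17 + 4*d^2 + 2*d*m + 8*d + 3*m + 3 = 4*d^2 + d*(2*m + 18) + 2*m + 14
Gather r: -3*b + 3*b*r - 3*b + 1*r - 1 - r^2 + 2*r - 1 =-6*b - r^2 + r*(3*b + 3) - 2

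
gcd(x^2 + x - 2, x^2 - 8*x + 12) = 1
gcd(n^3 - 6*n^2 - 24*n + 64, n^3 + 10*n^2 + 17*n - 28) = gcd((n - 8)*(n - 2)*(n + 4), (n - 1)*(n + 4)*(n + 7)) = n + 4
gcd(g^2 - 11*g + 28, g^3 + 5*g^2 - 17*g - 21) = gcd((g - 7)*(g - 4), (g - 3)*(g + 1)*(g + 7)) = 1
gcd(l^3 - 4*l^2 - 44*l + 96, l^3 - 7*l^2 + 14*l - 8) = l - 2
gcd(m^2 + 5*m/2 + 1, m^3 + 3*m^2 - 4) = m + 2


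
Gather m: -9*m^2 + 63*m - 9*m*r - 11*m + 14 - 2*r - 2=-9*m^2 + m*(52 - 9*r) - 2*r + 12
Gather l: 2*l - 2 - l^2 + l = -l^2 + 3*l - 2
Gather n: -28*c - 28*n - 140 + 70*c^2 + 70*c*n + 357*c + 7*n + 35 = 70*c^2 + 329*c + n*(70*c - 21) - 105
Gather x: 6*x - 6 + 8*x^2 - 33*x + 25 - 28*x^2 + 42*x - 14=-20*x^2 + 15*x + 5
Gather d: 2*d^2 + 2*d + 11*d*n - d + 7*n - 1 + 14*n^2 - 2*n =2*d^2 + d*(11*n + 1) + 14*n^2 + 5*n - 1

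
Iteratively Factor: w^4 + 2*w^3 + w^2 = (w)*(w^3 + 2*w^2 + w) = w*(w + 1)*(w^2 + w) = w^2*(w + 1)*(w + 1)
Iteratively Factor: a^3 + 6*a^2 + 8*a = (a + 4)*(a^2 + 2*a) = a*(a + 4)*(a + 2)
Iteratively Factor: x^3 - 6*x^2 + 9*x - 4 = (x - 4)*(x^2 - 2*x + 1) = (x - 4)*(x - 1)*(x - 1)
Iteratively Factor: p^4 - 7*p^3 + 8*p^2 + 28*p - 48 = (p - 3)*(p^3 - 4*p^2 - 4*p + 16) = (p - 3)*(p + 2)*(p^2 - 6*p + 8) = (p - 3)*(p - 2)*(p + 2)*(p - 4)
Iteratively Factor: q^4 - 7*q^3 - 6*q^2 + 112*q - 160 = (q + 4)*(q^3 - 11*q^2 + 38*q - 40) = (q - 2)*(q + 4)*(q^2 - 9*q + 20) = (q - 5)*(q - 2)*(q + 4)*(q - 4)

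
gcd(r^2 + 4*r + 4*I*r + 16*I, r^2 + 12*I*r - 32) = r + 4*I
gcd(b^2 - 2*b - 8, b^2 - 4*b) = b - 4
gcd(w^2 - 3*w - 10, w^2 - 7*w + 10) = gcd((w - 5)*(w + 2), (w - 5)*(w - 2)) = w - 5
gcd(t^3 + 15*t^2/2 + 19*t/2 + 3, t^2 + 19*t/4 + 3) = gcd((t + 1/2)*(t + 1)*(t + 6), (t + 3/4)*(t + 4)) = 1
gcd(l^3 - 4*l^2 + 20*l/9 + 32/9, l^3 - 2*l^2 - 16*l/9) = l^2 - 2*l - 16/9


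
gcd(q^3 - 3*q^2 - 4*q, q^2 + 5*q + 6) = 1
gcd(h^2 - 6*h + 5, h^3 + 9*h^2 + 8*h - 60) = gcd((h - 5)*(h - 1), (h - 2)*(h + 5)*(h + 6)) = 1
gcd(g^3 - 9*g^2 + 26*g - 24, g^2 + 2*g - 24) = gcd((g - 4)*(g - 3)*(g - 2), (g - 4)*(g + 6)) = g - 4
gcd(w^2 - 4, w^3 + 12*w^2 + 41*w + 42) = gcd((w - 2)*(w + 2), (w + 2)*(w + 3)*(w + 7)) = w + 2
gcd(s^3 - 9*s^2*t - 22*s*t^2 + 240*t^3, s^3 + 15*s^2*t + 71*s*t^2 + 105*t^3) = s + 5*t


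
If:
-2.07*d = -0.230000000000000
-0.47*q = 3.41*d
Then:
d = 0.11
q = -0.81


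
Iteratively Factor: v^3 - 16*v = (v + 4)*(v^2 - 4*v) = (v - 4)*(v + 4)*(v)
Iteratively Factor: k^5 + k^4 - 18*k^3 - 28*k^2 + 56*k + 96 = (k - 2)*(k^4 + 3*k^3 - 12*k^2 - 52*k - 48) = (k - 2)*(k + 2)*(k^3 + k^2 - 14*k - 24) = (k - 2)*(k + 2)^2*(k^2 - k - 12) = (k - 4)*(k - 2)*(k + 2)^2*(k + 3)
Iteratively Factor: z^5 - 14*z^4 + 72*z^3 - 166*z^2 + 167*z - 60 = (z - 1)*(z^4 - 13*z^3 + 59*z^2 - 107*z + 60) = (z - 5)*(z - 1)*(z^3 - 8*z^2 + 19*z - 12) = (z - 5)*(z - 1)^2*(z^2 - 7*z + 12) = (z - 5)*(z - 3)*(z - 1)^2*(z - 4)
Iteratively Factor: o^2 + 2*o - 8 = (o + 4)*(o - 2)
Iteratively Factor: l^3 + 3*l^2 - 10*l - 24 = (l + 2)*(l^2 + l - 12) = (l + 2)*(l + 4)*(l - 3)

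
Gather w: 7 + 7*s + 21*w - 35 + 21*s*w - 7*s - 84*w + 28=w*(21*s - 63)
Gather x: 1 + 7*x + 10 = 7*x + 11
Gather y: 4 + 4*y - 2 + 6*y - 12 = 10*y - 10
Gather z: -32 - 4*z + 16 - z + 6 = -5*z - 10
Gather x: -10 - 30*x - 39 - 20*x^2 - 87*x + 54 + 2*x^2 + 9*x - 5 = -18*x^2 - 108*x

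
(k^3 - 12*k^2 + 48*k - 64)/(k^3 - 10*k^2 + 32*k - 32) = (k - 4)/(k - 2)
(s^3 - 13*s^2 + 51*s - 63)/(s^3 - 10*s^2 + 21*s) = (s - 3)/s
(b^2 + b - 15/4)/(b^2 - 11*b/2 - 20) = (b - 3/2)/(b - 8)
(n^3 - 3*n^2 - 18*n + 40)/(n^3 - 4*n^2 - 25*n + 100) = (n^2 + 2*n - 8)/(n^2 + n - 20)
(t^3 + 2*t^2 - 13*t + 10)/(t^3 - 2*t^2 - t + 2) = (t + 5)/(t + 1)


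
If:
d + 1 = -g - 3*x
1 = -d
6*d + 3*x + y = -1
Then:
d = -1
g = y - 5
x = 5/3 - y/3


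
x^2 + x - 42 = (x - 6)*(x + 7)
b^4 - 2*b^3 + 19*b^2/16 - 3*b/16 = b*(b - 1)*(b - 3/4)*(b - 1/4)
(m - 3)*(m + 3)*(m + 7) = m^3 + 7*m^2 - 9*m - 63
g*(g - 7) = g^2 - 7*g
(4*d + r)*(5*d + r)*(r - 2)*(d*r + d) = 20*d^3*r^2 - 20*d^3*r - 40*d^3 + 9*d^2*r^3 - 9*d^2*r^2 - 18*d^2*r + d*r^4 - d*r^3 - 2*d*r^2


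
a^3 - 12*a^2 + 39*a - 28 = (a - 7)*(a - 4)*(a - 1)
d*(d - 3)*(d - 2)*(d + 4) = d^4 - d^3 - 14*d^2 + 24*d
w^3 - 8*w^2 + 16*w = w*(w - 4)^2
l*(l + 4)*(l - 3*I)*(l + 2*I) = l^4 + 4*l^3 - I*l^3 + 6*l^2 - 4*I*l^2 + 24*l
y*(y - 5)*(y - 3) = y^3 - 8*y^2 + 15*y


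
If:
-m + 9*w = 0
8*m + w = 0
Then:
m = 0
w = 0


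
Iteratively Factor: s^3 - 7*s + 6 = (s - 1)*(s^2 + s - 6) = (s - 2)*(s - 1)*(s + 3)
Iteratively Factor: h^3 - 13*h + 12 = (h - 1)*(h^2 + h - 12) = (h - 1)*(h + 4)*(h - 3)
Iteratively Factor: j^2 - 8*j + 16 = (j - 4)*(j - 4)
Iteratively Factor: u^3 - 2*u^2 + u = (u)*(u^2 - 2*u + 1) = u*(u - 1)*(u - 1)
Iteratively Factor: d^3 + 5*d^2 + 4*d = (d)*(d^2 + 5*d + 4) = d*(d + 1)*(d + 4)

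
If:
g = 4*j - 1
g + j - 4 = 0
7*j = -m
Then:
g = 3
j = 1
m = -7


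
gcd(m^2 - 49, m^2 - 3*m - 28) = m - 7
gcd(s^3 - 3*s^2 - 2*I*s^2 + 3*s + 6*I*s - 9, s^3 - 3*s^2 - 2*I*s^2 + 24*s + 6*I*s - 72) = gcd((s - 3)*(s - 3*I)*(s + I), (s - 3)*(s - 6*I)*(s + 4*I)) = s - 3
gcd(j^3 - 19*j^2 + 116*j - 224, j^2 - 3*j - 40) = j - 8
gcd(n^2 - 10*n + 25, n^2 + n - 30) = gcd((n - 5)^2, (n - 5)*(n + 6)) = n - 5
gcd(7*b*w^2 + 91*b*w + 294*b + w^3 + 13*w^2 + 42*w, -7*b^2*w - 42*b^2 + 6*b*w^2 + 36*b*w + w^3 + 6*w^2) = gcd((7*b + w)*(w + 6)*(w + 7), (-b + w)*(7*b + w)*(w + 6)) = 7*b*w + 42*b + w^2 + 6*w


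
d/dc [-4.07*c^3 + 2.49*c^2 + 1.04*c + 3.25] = -12.21*c^2 + 4.98*c + 1.04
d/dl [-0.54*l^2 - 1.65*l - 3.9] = -1.08*l - 1.65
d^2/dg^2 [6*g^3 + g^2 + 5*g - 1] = 36*g + 2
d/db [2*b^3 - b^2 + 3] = 2*b*(3*b - 1)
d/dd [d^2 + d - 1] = 2*d + 1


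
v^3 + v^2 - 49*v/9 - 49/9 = (v - 7/3)*(v + 1)*(v + 7/3)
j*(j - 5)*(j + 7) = j^3 + 2*j^2 - 35*j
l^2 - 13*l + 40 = (l - 8)*(l - 5)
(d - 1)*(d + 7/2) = d^2 + 5*d/2 - 7/2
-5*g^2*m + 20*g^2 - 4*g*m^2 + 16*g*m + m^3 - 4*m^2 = (-5*g + m)*(g + m)*(m - 4)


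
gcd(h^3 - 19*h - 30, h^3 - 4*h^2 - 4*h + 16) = h + 2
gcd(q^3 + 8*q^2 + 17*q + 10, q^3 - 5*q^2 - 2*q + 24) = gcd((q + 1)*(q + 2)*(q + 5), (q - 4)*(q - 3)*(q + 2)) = q + 2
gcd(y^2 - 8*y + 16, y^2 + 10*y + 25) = 1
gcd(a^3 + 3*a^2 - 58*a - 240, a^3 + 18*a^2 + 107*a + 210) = a^2 + 11*a + 30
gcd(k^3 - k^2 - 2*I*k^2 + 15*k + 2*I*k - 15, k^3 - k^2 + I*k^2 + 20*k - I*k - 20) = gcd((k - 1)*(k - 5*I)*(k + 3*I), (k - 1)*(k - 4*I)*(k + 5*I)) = k - 1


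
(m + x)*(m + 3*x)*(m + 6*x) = m^3 + 10*m^2*x + 27*m*x^2 + 18*x^3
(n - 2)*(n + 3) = n^2 + n - 6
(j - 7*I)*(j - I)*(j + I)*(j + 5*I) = j^4 - 2*I*j^3 + 36*j^2 - 2*I*j + 35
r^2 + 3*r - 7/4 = (r - 1/2)*(r + 7/2)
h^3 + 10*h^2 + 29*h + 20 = (h + 1)*(h + 4)*(h + 5)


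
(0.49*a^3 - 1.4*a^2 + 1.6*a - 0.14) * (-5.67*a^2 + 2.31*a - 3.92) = -2.7783*a^5 + 9.0699*a^4 - 14.2268*a^3 + 9.9778*a^2 - 6.5954*a + 0.5488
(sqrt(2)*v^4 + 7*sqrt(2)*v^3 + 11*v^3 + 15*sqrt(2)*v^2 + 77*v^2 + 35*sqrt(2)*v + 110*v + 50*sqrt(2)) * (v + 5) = sqrt(2)*v^5 + 11*v^4 + 12*sqrt(2)*v^4 + 50*sqrt(2)*v^3 + 132*v^3 + 110*sqrt(2)*v^2 + 495*v^2 + 225*sqrt(2)*v + 550*v + 250*sqrt(2)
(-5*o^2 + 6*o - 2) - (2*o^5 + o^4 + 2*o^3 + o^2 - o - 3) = -2*o^5 - o^4 - 2*o^3 - 6*o^2 + 7*o + 1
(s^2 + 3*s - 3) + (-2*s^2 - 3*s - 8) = -s^2 - 11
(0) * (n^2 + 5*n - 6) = 0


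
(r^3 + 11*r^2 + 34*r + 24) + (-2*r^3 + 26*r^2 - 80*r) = -r^3 + 37*r^2 - 46*r + 24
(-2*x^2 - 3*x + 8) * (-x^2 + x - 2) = 2*x^4 + x^3 - 7*x^2 + 14*x - 16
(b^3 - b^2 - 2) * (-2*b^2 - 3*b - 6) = -2*b^5 - b^4 - 3*b^3 + 10*b^2 + 6*b + 12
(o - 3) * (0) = 0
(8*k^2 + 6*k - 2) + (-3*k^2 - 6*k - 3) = 5*k^2 - 5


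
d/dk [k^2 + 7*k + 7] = 2*k + 7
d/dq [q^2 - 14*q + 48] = 2*q - 14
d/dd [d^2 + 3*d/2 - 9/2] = 2*d + 3/2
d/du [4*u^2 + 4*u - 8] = 8*u + 4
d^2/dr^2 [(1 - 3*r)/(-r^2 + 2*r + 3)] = 2*((7 - 9*r)*(-r^2 + 2*r + 3) - 4*(r - 1)^2*(3*r - 1))/(-r^2 + 2*r + 3)^3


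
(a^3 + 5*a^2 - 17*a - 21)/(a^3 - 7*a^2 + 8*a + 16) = (a^2 + 4*a - 21)/(a^2 - 8*a + 16)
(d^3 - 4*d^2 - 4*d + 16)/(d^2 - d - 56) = (-d^3 + 4*d^2 + 4*d - 16)/(-d^2 + d + 56)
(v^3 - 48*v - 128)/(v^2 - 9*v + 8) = (v^2 + 8*v + 16)/(v - 1)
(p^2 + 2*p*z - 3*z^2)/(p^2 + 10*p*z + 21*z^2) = (p - z)/(p + 7*z)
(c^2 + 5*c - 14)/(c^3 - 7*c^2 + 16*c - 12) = (c + 7)/(c^2 - 5*c + 6)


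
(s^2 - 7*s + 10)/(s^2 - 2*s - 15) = (s - 2)/(s + 3)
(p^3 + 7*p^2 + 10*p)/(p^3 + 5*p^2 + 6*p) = (p + 5)/(p + 3)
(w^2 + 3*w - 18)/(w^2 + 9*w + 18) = (w - 3)/(w + 3)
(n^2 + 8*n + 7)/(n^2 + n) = (n + 7)/n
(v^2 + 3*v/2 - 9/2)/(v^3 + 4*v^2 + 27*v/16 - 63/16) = 8*(2*v - 3)/(16*v^2 + 16*v - 21)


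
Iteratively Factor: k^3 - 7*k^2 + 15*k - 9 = (k - 3)*(k^2 - 4*k + 3) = (k - 3)*(k - 1)*(k - 3)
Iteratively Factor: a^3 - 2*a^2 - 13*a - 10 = (a + 2)*(a^2 - 4*a - 5) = (a - 5)*(a + 2)*(a + 1)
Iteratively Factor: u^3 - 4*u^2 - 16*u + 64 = (u - 4)*(u^2 - 16) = (u - 4)*(u + 4)*(u - 4)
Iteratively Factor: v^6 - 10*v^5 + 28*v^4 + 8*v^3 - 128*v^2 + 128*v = (v - 2)*(v^5 - 8*v^4 + 12*v^3 + 32*v^2 - 64*v) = (v - 4)*(v - 2)*(v^4 - 4*v^3 - 4*v^2 + 16*v) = v*(v - 4)*(v - 2)*(v^3 - 4*v^2 - 4*v + 16) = v*(v - 4)^2*(v - 2)*(v^2 - 4) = v*(v - 4)^2*(v - 2)^2*(v + 2)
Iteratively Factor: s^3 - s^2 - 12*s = (s + 3)*(s^2 - 4*s) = s*(s + 3)*(s - 4)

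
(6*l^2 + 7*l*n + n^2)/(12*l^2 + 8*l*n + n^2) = (l + n)/(2*l + n)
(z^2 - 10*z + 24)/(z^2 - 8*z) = (z^2 - 10*z + 24)/(z*(z - 8))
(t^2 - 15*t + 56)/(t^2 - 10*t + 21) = (t - 8)/(t - 3)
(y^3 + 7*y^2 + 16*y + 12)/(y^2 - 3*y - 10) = (y^2 + 5*y + 6)/(y - 5)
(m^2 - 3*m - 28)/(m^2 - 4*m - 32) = (m - 7)/(m - 8)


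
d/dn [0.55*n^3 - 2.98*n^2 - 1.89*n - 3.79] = 1.65*n^2 - 5.96*n - 1.89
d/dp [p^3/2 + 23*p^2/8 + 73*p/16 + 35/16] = 3*p^2/2 + 23*p/4 + 73/16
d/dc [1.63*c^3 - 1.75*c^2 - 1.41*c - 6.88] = 4.89*c^2 - 3.5*c - 1.41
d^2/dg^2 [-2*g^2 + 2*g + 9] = -4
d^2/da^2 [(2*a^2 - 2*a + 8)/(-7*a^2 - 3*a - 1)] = 4*(70*a^3 - 567*a^2 - 273*a - 12)/(343*a^6 + 441*a^5 + 336*a^4 + 153*a^3 + 48*a^2 + 9*a + 1)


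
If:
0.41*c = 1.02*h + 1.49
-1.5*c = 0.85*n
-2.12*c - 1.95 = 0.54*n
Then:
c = -1.67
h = -2.13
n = 2.95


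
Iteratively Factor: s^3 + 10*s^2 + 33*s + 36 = (s + 3)*(s^2 + 7*s + 12) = (s + 3)*(s + 4)*(s + 3)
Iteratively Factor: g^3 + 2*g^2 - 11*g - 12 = (g - 3)*(g^2 + 5*g + 4) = (g - 3)*(g + 4)*(g + 1)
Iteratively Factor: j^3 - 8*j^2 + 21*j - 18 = (j - 2)*(j^2 - 6*j + 9) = (j - 3)*(j - 2)*(j - 3)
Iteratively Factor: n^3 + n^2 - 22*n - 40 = (n - 5)*(n^2 + 6*n + 8) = (n - 5)*(n + 2)*(n + 4)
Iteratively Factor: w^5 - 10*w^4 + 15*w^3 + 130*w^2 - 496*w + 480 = (w - 5)*(w^4 - 5*w^3 - 10*w^2 + 80*w - 96) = (w - 5)*(w - 4)*(w^3 - w^2 - 14*w + 24) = (w - 5)*(w - 4)*(w - 2)*(w^2 + w - 12) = (w - 5)*(w - 4)*(w - 3)*(w - 2)*(w + 4)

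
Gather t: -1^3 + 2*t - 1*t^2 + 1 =-t^2 + 2*t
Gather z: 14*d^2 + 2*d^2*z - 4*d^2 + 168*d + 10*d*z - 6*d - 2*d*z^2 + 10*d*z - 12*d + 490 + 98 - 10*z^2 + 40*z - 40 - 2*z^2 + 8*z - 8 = 10*d^2 + 150*d + z^2*(-2*d - 12) + z*(2*d^2 + 20*d + 48) + 540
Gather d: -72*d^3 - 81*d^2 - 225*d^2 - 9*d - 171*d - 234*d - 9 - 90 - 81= -72*d^3 - 306*d^2 - 414*d - 180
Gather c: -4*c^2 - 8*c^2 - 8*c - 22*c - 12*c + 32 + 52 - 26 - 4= -12*c^2 - 42*c + 54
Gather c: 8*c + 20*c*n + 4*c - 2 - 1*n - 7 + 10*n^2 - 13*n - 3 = c*(20*n + 12) + 10*n^2 - 14*n - 12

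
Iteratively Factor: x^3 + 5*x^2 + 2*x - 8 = (x - 1)*(x^2 + 6*x + 8) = (x - 1)*(x + 4)*(x + 2)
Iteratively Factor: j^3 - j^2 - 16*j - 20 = (j + 2)*(j^2 - 3*j - 10) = (j - 5)*(j + 2)*(j + 2)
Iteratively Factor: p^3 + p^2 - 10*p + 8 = (p - 1)*(p^2 + 2*p - 8) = (p - 1)*(p + 4)*(p - 2)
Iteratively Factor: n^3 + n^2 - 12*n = (n + 4)*(n^2 - 3*n) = n*(n + 4)*(n - 3)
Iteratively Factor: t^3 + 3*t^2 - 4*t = (t)*(t^2 + 3*t - 4) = t*(t + 4)*(t - 1)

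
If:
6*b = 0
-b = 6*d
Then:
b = 0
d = 0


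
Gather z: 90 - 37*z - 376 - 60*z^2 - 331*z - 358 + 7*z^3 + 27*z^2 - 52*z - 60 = 7*z^3 - 33*z^2 - 420*z - 704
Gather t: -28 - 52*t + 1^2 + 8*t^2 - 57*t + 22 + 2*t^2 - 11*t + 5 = 10*t^2 - 120*t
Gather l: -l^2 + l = -l^2 + l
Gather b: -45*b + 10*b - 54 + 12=-35*b - 42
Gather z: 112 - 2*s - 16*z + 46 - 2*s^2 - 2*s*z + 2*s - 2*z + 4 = -2*s^2 + z*(-2*s - 18) + 162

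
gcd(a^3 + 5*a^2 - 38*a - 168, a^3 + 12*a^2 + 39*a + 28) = a^2 + 11*a + 28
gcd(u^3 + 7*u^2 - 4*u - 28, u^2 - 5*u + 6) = u - 2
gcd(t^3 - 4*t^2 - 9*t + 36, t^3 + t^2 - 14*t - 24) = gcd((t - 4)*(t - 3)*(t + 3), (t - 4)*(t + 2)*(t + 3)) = t^2 - t - 12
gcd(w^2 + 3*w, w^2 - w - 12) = w + 3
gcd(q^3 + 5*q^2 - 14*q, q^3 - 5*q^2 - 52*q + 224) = q + 7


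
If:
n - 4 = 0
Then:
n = 4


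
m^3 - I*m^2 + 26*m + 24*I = (m - 6*I)*(m + I)*(m + 4*I)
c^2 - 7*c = c*(c - 7)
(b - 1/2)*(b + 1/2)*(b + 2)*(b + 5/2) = b^4 + 9*b^3/2 + 19*b^2/4 - 9*b/8 - 5/4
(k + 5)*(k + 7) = k^2 + 12*k + 35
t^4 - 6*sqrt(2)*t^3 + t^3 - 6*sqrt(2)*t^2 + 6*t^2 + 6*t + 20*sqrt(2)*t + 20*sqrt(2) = (t + 1)*(t - 5*sqrt(2))*(t - 2*sqrt(2))*(t + sqrt(2))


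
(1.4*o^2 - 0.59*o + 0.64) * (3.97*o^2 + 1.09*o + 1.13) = 5.558*o^4 - 0.8163*o^3 + 3.4797*o^2 + 0.0309000000000003*o + 0.7232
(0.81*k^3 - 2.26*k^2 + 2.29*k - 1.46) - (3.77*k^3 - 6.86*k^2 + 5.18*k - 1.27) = -2.96*k^3 + 4.6*k^2 - 2.89*k - 0.19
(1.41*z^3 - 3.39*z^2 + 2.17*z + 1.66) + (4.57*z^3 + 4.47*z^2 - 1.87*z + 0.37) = 5.98*z^3 + 1.08*z^2 + 0.3*z + 2.03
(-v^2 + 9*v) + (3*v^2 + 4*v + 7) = 2*v^2 + 13*v + 7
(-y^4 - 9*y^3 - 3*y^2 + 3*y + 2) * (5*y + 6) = -5*y^5 - 51*y^4 - 69*y^3 - 3*y^2 + 28*y + 12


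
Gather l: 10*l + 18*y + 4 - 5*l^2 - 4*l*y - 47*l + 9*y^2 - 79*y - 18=-5*l^2 + l*(-4*y - 37) + 9*y^2 - 61*y - 14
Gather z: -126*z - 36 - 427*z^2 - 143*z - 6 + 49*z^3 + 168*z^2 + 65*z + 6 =49*z^3 - 259*z^2 - 204*z - 36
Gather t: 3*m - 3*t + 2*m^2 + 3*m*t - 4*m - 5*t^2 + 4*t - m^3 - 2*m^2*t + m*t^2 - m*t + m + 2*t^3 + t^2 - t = -m^3 + 2*m^2 + 2*t^3 + t^2*(m - 4) + t*(-2*m^2 + 2*m)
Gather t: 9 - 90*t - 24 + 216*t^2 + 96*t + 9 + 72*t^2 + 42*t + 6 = 288*t^2 + 48*t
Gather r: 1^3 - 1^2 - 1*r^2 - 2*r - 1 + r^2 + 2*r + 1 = 0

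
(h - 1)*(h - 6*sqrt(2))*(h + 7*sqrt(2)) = h^3 - h^2 + sqrt(2)*h^2 - 84*h - sqrt(2)*h + 84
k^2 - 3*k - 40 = (k - 8)*(k + 5)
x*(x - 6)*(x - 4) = x^3 - 10*x^2 + 24*x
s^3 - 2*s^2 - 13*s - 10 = (s - 5)*(s + 1)*(s + 2)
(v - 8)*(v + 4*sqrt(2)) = v^2 - 8*v + 4*sqrt(2)*v - 32*sqrt(2)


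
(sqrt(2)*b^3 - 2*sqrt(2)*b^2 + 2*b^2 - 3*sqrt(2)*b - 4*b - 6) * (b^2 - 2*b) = sqrt(2)*b^5 - 4*sqrt(2)*b^4 + 2*b^4 - 8*b^3 + sqrt(2)*b^3 + 2*b^2 + 6*sqrt(2)*b^2 + 12*b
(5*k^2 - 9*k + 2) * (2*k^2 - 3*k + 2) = 10*k^4 - 33*k^3 + 41*k^2 - 24*k + 4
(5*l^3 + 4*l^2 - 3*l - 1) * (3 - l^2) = -5*l^5 - 4*l^4 + 18*l^3 + 13*l^2 - 9*l - 3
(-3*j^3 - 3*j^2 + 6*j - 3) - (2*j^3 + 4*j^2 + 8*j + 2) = -5*j^3 - 7*j^2 - 2*j - 5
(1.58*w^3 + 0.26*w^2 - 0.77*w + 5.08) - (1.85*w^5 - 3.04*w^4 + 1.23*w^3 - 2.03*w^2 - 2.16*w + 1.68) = -1.85*w^5 + 3.04*w^4 + 0.35*w^3 + 2.29*w^2 + 1.39*w + 3.4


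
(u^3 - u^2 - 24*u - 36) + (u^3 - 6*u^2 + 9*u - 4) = 2*u^3 - 7*u^2 - 15*u - 40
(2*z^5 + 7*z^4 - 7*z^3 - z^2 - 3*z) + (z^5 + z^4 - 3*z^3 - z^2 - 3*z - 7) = 3*z^5 + 8*z^4 - 10*z^3 - 2*z^2 - 6*z - 7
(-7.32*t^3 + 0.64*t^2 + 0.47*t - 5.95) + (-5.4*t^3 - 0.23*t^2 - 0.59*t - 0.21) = -12.72*t^3 + 0.41*t^2 - 0.12*t - 6.16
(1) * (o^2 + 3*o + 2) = o^2 + 3*o + 2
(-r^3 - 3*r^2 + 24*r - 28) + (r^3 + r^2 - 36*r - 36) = -2*r^2 - 12*r - 64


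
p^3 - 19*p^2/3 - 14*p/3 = p*(p - 7)*(p + 2/3)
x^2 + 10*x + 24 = (x + 4)*(x + 6)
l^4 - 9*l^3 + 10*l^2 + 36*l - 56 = (l - 7)*(l - 2)^2*(l + 2)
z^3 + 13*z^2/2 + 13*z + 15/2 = (z + 1)*(z + 5/2)*(z + 3)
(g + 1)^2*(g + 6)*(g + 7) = g^4 + 15*g^3 + 69*g^2 + 97*g + 42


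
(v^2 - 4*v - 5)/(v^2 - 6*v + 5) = (v + 1)/(v - 1)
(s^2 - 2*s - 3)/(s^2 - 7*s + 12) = (s + 1)/(s - 4)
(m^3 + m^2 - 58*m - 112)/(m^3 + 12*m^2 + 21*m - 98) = (m^2 - 6*m - 16)/(m^2 + 5*m - 14)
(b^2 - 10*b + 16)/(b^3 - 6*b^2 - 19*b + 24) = (b - 2)/(b^2 + 2*b - 3)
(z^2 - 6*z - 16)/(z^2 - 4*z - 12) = (z - 8)/(z - 6)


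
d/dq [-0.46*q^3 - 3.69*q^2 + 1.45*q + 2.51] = -1.38*q^2 - 7.38*q + 1.45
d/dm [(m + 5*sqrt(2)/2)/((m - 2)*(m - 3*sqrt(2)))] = (2*(m - 2)*(m - 3*sqrt(2)) - (m - 2)*(2*m + 5*sqrt(2)) - (m - 3*sqrt(2))*(2*m + 5*sqrt(2)))/(2*(m - 2)^2*(m - 3*sqrt(2))^2)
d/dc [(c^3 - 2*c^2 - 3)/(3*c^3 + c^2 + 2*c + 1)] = (7*c^4 + 4*c^3 + 26*c^2 + 2*c + 6)/(9*c^6 + 6*c^5 + 13*c^4 + 10*c^3 + 6*c^2 + 4*c + 1)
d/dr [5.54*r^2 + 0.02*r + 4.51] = 11.08*r + 0.02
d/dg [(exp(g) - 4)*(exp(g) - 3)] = (2*exp(g) - 7)*exp(g)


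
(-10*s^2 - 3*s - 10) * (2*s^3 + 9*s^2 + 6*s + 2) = -20*s^5 - 96*s^4 - 107*s^3 - 128*s^2 - 66*s - 20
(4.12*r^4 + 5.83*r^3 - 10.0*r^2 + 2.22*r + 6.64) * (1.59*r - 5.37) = 6.5508*r^5 - 12.8547*r^4 - 47.2071*r^3 + 57.2298*r^2 - 1.3638*r - 35.6568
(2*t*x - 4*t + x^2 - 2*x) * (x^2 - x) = 2*t*x^3 - 6*t*x^2 + 4*t*x + x^4 - 3*x^3 + 2*x^2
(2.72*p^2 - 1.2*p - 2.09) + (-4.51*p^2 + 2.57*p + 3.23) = -1.79*p^2 + 1.37*p + 1.14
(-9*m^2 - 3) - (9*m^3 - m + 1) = -9*m^3 - 9*m^2 + m - 4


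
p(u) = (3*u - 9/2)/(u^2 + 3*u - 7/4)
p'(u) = (-2*u - 3)*(3*u - 9/2)/(u^2 + 3*u - 7/4)^2 + 3/(u^2 + 3*u - 7/4)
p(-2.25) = 3.27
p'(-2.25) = -2.30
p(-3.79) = -12.76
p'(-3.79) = -44.55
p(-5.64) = -1.63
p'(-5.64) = -0.80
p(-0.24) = 2.16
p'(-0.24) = 1.02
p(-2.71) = 4.98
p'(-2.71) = -5.94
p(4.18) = 0.28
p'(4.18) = -0.01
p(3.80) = 0.29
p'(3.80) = -0.00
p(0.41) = 9.29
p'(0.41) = 92.35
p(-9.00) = -0.60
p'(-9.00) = -0.12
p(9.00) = 0.21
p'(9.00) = -0.01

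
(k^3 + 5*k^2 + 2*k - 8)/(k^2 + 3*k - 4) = k + 2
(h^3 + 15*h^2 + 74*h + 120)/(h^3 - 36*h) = (h^2 + 9*h + 20)/(h*(h - 6))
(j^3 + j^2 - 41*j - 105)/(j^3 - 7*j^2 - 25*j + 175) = (j + 3)/(j - 5)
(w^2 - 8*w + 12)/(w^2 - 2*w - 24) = (w - 2)/(w + 4)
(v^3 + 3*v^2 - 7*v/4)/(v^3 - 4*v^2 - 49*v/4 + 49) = v*(2*v - 1)/(2*v^2 - 15*v + 28)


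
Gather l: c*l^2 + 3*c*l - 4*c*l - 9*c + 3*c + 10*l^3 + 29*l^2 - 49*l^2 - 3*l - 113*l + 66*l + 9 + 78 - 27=-6*c + 10*l^3 + l^2*(c - 20) + l*(-c - 50) + 60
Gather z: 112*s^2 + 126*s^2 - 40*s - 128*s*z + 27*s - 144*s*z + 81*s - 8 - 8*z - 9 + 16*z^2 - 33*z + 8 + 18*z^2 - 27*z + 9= 238*s^2 + 68*s + 34*z^2 + z*(-272*s - 68)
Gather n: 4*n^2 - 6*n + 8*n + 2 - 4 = 4*n^2 + 2*n - 2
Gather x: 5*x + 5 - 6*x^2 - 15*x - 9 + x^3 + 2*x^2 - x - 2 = x^3 - 4*x^2 - 11*x - 6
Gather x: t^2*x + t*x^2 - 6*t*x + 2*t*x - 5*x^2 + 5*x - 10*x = x^2*(t - 5) + x*(t^2 - 4*t - 5)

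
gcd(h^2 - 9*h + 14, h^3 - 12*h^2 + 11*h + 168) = h - 7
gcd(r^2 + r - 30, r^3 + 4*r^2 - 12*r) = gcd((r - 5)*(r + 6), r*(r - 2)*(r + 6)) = r + 6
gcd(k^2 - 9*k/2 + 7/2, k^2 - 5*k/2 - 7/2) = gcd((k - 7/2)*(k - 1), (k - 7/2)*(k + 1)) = k - 7/2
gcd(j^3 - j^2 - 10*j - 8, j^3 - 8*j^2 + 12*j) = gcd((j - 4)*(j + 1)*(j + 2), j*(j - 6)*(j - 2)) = 1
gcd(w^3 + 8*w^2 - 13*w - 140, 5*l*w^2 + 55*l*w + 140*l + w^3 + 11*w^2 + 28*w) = w + 7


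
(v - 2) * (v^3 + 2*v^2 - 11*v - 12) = v^4 - 15*v^2 + 10*v + 24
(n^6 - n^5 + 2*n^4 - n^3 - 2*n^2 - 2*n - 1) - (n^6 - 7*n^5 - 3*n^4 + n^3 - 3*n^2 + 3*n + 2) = 6*n^5 + 5*n^4 - 2*n^3 + n^2 - 5*n - 3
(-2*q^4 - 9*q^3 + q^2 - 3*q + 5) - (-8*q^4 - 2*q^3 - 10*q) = 6*q^4 - 7*q^3 + q^2 + 7*q + 5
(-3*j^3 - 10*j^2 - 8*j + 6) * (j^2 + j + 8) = -3*j^5 - 13*j^4 - 42*j^3 - 82*j^2 - 58*j + 48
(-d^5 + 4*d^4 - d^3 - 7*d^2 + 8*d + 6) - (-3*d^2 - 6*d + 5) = -d^5 + 4*d^4 - d^3 - 4*d^2 + 14*d + 1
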